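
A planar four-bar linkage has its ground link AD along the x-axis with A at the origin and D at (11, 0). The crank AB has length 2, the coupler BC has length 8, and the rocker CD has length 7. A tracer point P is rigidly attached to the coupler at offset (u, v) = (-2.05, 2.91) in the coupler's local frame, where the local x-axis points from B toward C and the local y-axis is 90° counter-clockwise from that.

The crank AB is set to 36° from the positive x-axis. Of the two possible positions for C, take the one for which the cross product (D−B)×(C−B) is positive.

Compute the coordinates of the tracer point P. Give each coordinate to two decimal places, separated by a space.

-1.81 2.13

A=(0,0), D=(11.00,0)
B = A + 2.00·(cos36°, sin36°) = (1.6180, 1.1756)
|BD| = 9.4553
circle(B,8.00) ∩ circle(D,7.00): a=5.5209, h=5.7896
  candidates: C₊=(7.8159,6.2339) cross=54.743; C₋=(6.3762,-5.2556) cross=-54.743
  mode + wants cross > 0 → take C=(7.8159,6.2339) (cross=54.743)
ex = (C−B)/|BC| = (0.7747,0.6323); ey = (-0.6323,0.7747)
P = B + -2.05·ex + 2.91·ey = (-1.8101,2.1338)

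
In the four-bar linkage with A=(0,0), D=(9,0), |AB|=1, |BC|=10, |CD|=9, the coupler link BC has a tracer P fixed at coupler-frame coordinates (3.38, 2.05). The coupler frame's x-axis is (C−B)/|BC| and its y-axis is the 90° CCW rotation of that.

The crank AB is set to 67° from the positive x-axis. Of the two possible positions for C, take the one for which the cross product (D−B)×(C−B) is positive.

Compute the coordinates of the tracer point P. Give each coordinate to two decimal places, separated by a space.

0.92 4.84

A=(0,0), D=(9.00,0)
B = A + 1.00·(cos67°, sin67°) = (0.3907, 0.9205)
|BD| = 8.6583
circle(B,10.00) ∩ circle(D,9.00): a=5.4264, h=8.3997
  candidates: C₊=(6.6794,8.6957) cross=72.727; C₋=(4.8934,-8.0085) cross=-72.727
  mode + wants cross > 0 → take C=(6.6794,8.6957) (cross=72.727)
ex = (C−B)/|BC| = (0.6289,0.7775); ey = (-0.7775,0.6289)
P = B + 3.38·ex + 2.05·ey = (0.9224,4.8377)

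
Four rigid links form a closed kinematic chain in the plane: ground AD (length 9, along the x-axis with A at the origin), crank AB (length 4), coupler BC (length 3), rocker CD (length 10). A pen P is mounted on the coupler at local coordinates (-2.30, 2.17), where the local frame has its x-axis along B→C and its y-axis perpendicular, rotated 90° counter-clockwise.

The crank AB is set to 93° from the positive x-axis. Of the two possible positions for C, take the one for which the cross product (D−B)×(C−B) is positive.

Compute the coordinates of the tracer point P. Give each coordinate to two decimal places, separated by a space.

A=(0,0), D=(9.00,0)
B = A + 4.00·(cos93°, sin93°) = (-0.2093, 3.9945)
|BD| = 10.0383
circle(B,3.00) ∩ circle(D,10.00): a=0.4865, h=2.9603
  candidates: C₊=(1.4150,6.5167) cross=29.716; C₋=(-0.9410,1.0851) cross=-29.716
  mode + wants cross > 0 → take C=(1.4150,6.5167) (cross=29.716)
ex = (C−B)/|BC| = (0.5414,0.8407); ey = (-0.8407,0.5414)
P = B + -2.30·ex + 2.17·ey = (-3.2791,3.2358)

-3.28 3.24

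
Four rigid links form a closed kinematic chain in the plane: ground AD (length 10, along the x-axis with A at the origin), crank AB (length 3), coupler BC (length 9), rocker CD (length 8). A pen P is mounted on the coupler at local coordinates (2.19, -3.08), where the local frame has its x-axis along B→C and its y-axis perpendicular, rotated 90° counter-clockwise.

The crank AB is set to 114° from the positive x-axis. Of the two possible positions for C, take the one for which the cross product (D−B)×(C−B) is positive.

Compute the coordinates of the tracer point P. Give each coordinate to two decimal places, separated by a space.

2.21 1.16

A=(0,0), D=(10.00,0)
B = A + 3.00·(cos114°, sin114°) = (-1.2202, 2.7406)
|BD| = 11.5501
circle(B,9.00) ∩ circle(D,8.00): a=6.5110, h=6.2135
  candidates: C₊=(6.5792,7.2317) cross=71.766; C₋=(3.6304,-4.8403) cross=-71.766
  mode + wants cross > 0 → take C=(6.5792,7.2317) (cross=71.766)
ex = (C−B)/|BC| = (0.8666,0.4990); ey = (-0.4990,0.8666)
P = B + 2.19·ex + -3.08·ey = (2.2146,1.1644)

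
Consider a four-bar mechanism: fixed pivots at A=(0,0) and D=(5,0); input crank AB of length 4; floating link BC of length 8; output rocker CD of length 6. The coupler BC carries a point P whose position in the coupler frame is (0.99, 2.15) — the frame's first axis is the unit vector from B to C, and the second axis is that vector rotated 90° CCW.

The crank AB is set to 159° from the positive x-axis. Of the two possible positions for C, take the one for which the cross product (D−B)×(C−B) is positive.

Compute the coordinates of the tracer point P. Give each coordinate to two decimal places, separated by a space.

-4.03 3.78

A=(0,0), D=(5.00,0)
B = A + 4.00·(cos159°, sin159°) = (-3.7343, 1.4335)
|BD| = 8.8512
circle(B,8.00) ∩ circle(D,6.00): a=6.0073, h=5.2832
  candidates: C₊=(3.0493,5.6740) cross=46.763; C₋=(1.3380,-4.7529) cross=-46.763
  mode + wants cross > 0 → take C=(3.0493,5.6740) (cross=46.763)
ex = (C−B)/|BC| = (0.8480,0.5301); ey = (-0.5301,0.8480)
P = B + 0.99·ex + 2.15·ey = (-4.0345,3.7813)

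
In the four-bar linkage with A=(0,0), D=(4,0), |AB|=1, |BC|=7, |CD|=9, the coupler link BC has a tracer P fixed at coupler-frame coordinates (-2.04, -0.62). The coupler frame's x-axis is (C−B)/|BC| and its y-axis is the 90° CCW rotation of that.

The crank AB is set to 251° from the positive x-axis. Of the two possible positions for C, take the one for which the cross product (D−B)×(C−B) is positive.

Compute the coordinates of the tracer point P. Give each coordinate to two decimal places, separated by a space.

A=(0,0), D=(4.00,0)
B = A + 1.00·(cos251°, sin251°) = (-0.3256, -0.9455)
|BD| = 4.4277
circle(B,7.00) ∩ circle(D,9.00): a=-1.3998, h=6.8586
  candidates: C₊=(-3.1577,5.4560) cross=30.368; C₋=(-0.2284,-7.9448) cross=-30.368
  mode + wants cross > 0 → take C=(-3.1577,5.4560) (cross=30.368)
ex = (C−B)/|BC| = (-0.4046,0.9145); ey = (-0.9145,-0.4046)
P = B + -2.04·ex + -0.62·ey = (1.0668,-2.5603)

1.07 -2.56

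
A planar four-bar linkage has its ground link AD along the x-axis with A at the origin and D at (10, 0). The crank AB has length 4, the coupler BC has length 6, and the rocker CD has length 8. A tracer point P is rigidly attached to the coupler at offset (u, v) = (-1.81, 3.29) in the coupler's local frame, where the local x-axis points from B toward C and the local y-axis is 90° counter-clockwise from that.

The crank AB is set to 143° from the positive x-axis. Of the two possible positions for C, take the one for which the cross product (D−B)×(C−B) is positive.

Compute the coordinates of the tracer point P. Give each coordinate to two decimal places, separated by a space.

-5.50 5.37

A=(0,0), D=(10.00,0)
B = A + 4.00·(cos143°, sin143°) = (-3.1945, 2.4073)
|BD| = 13.4123
circle(B,6.00) ∩ circle(D,8.00): a=5.6624, h=1.9844
  candidates: C₊=(2.7320,3.3431) cross=26.615; C₋=(2.0197,-0.5612) cross=-26.615
  mode + wants cross > 0 → take C=(2.7320,3.3431) (cross=26.615)
ex = (C−B)/|BC| = (0.9878,0.1560); ey = (-0.1560,0.9878)
P = B + -1.81·ex + 3.29·ey = (-5.4956,5.3747)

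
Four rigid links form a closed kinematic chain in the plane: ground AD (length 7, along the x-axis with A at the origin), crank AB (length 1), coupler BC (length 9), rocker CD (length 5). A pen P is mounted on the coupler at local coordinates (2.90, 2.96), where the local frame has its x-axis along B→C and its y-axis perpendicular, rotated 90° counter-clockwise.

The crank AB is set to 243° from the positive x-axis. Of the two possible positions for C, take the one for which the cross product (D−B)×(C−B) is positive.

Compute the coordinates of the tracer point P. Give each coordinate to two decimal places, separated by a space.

A=(0,0), D=(7.00,0)
B = A + 1.00·(cos243°, sin243°) = (-0.4540, -0.8910)
|BD| = 7.5071
circle(B,9.00) ∩ circle(D,5.00): a=7.4834, h=4.9999
  candidates: C₊=(6.3830,4.9618) cross=37.535; C₋=(7.5699,-4.9674) cross=-37.535
  mode + wants cross > 0 → take C=(6.3830,4.9618) (cross=37.535)
ex = (C−B)/|BC| = (0.7597,0.6503); ey = (-0.6503,0.7597)
P = B + 2.90·ex + 2.96·ey = (-0.1759,3.2435)

-0.18 3.24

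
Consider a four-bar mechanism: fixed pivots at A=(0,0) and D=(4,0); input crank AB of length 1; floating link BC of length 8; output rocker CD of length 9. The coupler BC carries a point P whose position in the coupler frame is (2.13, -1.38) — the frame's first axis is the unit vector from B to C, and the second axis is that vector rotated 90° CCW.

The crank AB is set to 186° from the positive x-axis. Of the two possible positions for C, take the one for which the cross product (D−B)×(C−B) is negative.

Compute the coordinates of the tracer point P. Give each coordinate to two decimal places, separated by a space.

A=(0,0), D=(4.00,0)
B = A + 1.00·(cos186°, sin186°) = (-0.9945, -0.1045)
|BD| = 4.9956
circle(B,8.00) ∩ circle(D,9.00): a=0.7963, h=7.9603
  candidates: C₊=(-0.3649,7.8707) cross=39.766; C₋=(-0.0318,-8.0464) cross=-39.766
  mode - wants cross < 0 → take C=(-0.0318,-8.0464) (cross=-39.766)
ex = (C−B)/|BC| = (0.1203,-0.9927); ey = (0.9927,0.1203)
P = B + 2.13·ex + -1.38·ey = (-2.1082,-2.3851)

-2.11 -2.39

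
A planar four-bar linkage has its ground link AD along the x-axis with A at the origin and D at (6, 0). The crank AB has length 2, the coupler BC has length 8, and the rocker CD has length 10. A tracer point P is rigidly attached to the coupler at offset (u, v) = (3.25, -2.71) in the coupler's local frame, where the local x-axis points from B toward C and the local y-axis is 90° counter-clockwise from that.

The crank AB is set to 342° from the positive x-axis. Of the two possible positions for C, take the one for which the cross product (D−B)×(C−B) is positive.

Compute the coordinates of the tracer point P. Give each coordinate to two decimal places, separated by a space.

A=(0,0), D=(6.00,0)
B = A + 2.00·(cos342°, sin342°) = (1.9021, -0.6180)
|BD| = 4.1442
circle(B,8.00) ∩ circle(D,10.00): a=-2.2713, h=7.6708
  candidates: C₊=(-1.4877,6.6283) cross=31.790; C₋=(0.8002,-8.5418) cross=-31.790
  mode + wants cross > 0 → take C=(-1.4877,6.6283) (cross=31.790)
ex = (C−B)/|BC| = (-0.4237,0.9058); ey = (-0.9058,-0.4237)
P = B + 3.25·ex + -2.71·ey = (2.9797,3.4741)

2.98 3.47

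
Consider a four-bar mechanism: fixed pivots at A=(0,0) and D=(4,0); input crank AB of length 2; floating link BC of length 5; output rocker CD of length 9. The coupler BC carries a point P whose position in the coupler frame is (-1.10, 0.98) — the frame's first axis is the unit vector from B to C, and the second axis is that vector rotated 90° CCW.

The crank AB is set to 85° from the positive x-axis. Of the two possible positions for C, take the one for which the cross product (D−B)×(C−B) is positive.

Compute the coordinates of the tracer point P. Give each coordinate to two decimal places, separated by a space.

A=(0,0), D=(4.00,0)
B = A + 2.00·(cos85°, sin85°) = (0.1743, 1.9924)
|BD| = 4.3134
circle(B,5.00) ∩ circle(D,9.00): a=-4.3347, h=2.4921
  candidates: C₊=(-2.5191,6.2049) cross=10.749; C₋=(-4.8214,1.7843) cross=-10.749
  mode + wants cross > 0 → take C=(-2.5191,6.2049) (cross=10.749)
ex = (C−B)/|BC| = (-0.5387,0.8425); ey = (-0.8425,-0.5387)
P = B + -1.10·ex + 0.98·ey = (-0.0588,0.5377)

-0.06 0.54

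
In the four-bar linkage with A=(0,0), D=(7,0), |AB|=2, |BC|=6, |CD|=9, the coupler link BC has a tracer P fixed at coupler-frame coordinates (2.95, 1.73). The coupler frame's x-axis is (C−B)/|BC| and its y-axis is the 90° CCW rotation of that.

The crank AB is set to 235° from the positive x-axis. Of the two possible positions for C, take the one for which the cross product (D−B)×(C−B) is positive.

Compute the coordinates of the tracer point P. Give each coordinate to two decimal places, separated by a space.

-2.74 1.39

A=(0,0), D=(7.00,0)
B = A + 2.00·(cos235°, sin235°) = (-1.1472, -1.6383)
|BD| = 8.3102
circle(B,6.00) ∩ circle(D,9.00): a=1.4476, h=5.8227
  candidates: C₊=(-0.8759,4.3556) cross=48.388; C₋=(1.4200,-7.0614) cross=-48.388
  mode + wants cross > 0 → take C=(-0.8759,4.3556) (cross=48.388)
ex = (C−B)/|BC| = (0.0452,0.9990); ey = (-0.9990,0.0452)
P = B + 2.95·ex + 1.73·ey = (-2.7420,1.3869)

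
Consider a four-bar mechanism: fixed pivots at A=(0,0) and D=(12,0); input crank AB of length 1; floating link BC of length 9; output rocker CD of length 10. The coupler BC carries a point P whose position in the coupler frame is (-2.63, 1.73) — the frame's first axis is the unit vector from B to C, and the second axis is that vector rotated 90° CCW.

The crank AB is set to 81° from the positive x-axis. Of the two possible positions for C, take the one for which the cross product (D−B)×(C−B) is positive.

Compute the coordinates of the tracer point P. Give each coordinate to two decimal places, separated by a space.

A=(0,0), D=(12.00,0)
B = A + 1.00·(cos81°, sin81°) = (0.1564, 0.9877)
|BD| = 11.8847
circle(B,9.00) ∩ circle(D,10.00): a=5.1430, h=7.3858
  candidates: C₊=(5.8954,7.9205) cross=87.778; C₋=(4.6678,-6.7999) cross=-87.778
  mode + wants cross > 0 → take C=(5.8954,7.9205) (cross=87.778)
ex = (C−B)/|BC| = (0.6377,0.7703); ey = (-0.7703,0.6377)
P = B + -2.63·ex + 1.73·ey = (-2.8533,0.0649)

-2.85 0.06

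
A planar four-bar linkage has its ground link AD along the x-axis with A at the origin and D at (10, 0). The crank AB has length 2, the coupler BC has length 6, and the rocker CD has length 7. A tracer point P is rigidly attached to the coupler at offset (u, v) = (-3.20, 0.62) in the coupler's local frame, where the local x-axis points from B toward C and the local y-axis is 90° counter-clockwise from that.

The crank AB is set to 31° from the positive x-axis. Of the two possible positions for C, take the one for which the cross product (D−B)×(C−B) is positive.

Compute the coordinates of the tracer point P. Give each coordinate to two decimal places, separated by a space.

-0.87 -0.95

A=(0,0), D=(10.00,0)
B = A + 2.00·(cos31°, sin31°) = (1.7143, 1.0301)
|BD| = 8.3494
circle(B,6.00) ∩ circle(D,7.00): a=3.3962, h=4.9463
  candidates: C₊=(5.6948,5.5196) cross=41.299; C₋=(4.4744,-4.2974) cross=-41.299
  mode + wants cross > 0 → take C=(5.6948,5.5196) (cross=41.299)
ex = (C−B)/|BC| = (0.6634,0.7482); ey = (-0.7482,0.6634)
P = B + -3.20·ex + 0.62·ey = (-0.8725,-0.9530)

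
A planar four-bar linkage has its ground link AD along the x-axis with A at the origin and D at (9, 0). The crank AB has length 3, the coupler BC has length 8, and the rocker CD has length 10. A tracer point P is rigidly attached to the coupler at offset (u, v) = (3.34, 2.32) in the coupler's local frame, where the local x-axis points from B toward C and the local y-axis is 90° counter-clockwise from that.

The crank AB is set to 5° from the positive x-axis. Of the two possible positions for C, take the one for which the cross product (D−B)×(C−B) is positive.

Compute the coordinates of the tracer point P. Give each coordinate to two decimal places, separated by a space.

A=(0,0), D=(9.00,0)
B = A + 3.00·(cos5°, sin5°) = (2.9886, 0.2615)
|BD| = 6.0171
circle(B,8.00) ∩ circle(D,10.00): a=0.0171, h=8.0000
  candidates: C₊=(3.3533,8.2532) cross=48.137; C₋=(2.6580,-7.7317) cross=-48.137
  mode + wants cross > 0 → take C=(3.3533,8.2532) (cross=48.137)
ex = (C−B)/|BC| = (0.0456,0.9990); ey = (-0.9990,0.0456)
P = B + 3.34·ex + 2.32·ey = (0.8233,3.7038)

0.82 3.70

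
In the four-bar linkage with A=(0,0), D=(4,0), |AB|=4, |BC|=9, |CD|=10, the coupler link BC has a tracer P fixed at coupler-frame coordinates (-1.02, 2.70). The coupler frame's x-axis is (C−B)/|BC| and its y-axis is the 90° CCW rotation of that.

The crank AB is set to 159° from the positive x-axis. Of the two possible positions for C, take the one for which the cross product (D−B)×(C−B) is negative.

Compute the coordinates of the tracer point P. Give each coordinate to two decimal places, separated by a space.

A=(0,0), D=(4.00,0)
B = A + 4.00·(cos159°, sin159°) = (-3.7343, 1.4335)
|BD| = 7.8660
circle(B,9.00) ∩ circle(D,10.00): a=2.7253, h=8.5775
  candidates: C₊=(0.5085,9.3707) cross=67.471; C₋=(-2.6178,-7.4970) cross=-67.471
  mode - wants cross < 0 → take C=(-2.6178,-7.4970) (cross=-67.471)
ex = (C−B)/|BC| = (0.1241,-0.9923); ey = (0.9923,0.1241)
P = B + -1.02·ex + 2.70·ey = (-1.1817,2.7806)

-1.18 2.78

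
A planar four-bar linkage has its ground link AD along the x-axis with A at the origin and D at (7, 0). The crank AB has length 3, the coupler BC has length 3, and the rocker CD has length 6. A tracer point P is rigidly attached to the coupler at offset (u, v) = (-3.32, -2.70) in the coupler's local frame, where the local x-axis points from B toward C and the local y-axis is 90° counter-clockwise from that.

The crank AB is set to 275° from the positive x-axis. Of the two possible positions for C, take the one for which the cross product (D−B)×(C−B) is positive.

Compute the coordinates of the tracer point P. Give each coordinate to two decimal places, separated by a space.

A=(0,0), D=(7.00,0)
B = A + 3.00·(cos275°, sin275°) = (0.2615, -2.9886)
|BD| = 7.3715
circle(B,3.00) ∩ circle(D,6.00): a=1.8544, h=2.3582
  candidates: C₊=(1.0005,-0.0810) cross=17.384; C₋=(2.9127,-4.3925) cross=-17.384
  mode + wants cross > 0 → take C=(1.0005,-0.0810) (cross=17.384)
ex = (C−B)/|BC| = (0.2464,0.9692); ey = (-0.9692,0.2464)
P = B + -3.32·ex + -2.70·ey = (2.0603,-6.8714)

2.06 -6.87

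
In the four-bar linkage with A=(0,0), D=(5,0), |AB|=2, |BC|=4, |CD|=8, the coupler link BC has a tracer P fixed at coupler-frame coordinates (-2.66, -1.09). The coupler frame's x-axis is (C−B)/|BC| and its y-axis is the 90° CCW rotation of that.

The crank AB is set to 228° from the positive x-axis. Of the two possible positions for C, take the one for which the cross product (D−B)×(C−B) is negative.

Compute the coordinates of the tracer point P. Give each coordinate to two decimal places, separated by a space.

-2.74 1.02

A=(0,0), D=(5.00,0)
B = A + 2.00·(cos228°, sin228°) = (-1.3383, -1.4863)
|BD| = 6.5102
circle(B,4.00) ∩ circle(D,8.00): a=-0.4314, h=3.9767
  candidates: C₊=(-2.6662,2.2869) cross=25.889; C₋=(-0.8504,-5.4564) cross=-25.889
  mode - wants cross < 0 → take C=(-0.8504,-5.4564) (cross=-25.889)
ex = (C−B)/|BC| = (0.1220,-0.9925); ey = (0.9925,0.1220)
P = B + -2.66·ex + -1.09·ey = (-2.7445,1.0209)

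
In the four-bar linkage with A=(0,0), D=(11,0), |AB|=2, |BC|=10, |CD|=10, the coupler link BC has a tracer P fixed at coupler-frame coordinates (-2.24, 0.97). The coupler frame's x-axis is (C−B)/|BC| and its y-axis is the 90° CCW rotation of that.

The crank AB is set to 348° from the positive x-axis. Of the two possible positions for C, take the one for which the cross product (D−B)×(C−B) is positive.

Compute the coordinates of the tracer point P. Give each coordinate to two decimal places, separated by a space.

0.15 -2.06

A=(0,0), D=(11.00,0)
B = A + 2.00·(cos348°, sin348°) = (1.9563, -0.4158)
|BD| = 9.0533
circle(B,10.00) ∩ circle(D,10.00): a=4.5266, h=8.9168
  candidates: C₊=(6.0686,8.6995) cross=80.726; C₋=(6.8877,-9.1153) cross=-80.726
  mode + wants cross > 0 → take C=(6.0686,8.6995) (cross=80.726)
ex = (C−B)/|BC| = (0.4112,0.9115); ey = (-0.9115,0.4112)
P = B + -2.24·ex + 0.97·ey = (0.1510,-2.0588)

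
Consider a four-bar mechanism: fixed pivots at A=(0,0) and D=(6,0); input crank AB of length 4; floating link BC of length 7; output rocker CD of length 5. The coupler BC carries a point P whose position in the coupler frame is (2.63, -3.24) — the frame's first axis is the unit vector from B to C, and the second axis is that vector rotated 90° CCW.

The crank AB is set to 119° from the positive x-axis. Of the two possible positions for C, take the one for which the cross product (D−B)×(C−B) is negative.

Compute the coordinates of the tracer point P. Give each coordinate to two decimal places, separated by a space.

A=(0,0), D=(6.00,0)
B = A + 4.00·(cos119°, sin119°) = (-1.9392, 3.4985)
|BD| = 8.6759
circle(B,7.00) ∩ circle(D,5.00): a=5.7211, h=4.0335
  candidates: C₊=(4.9226,4.8825) cross=34.994; C₋=(1.6696,-2.4995) cross=-34.994
  mode - wants cross < 0 → take C=(1.6696,-2.4995) (cross=-34.994)
ex = (C−B)/|BC| = (0.5155,-0.8569); ey = (0.8569,0.5155)
P = B + 2.63·ex + -3.24·ey = (-3.3596,-0.4254)

-3.36 -0.43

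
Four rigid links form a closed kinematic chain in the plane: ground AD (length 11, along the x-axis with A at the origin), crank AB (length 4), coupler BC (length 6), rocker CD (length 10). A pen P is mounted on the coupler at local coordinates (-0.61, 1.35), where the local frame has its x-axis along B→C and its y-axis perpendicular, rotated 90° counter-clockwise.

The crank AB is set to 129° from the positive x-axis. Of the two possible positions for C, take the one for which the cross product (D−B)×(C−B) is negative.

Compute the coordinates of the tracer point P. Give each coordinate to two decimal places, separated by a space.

-1.82 4.41

A=(0,0), D=(11.00,0)
B = A + 4.00·(cos129°, sin129°) = (-2.5173, 3.1086)
|BD| = 13.8701
circle(B,6.00) ∩ circle(D,10.00): a=4.6279, h=3.8187
  candidates: C₊=(2.8488,5.7929) cross=52.965; C₋=(1.1371,-1.6502) cross=-52.965
  mode - wants cross < 0 → take C=(1.1371,-1.6502) (cross=-52.965)
ex = (C−B)/|BC| = (0.6091,-0.7931); ey = (0.7931,0.6091)
P = B + -0.61·ex + 1.35·ey = (-1.8181,4.4146)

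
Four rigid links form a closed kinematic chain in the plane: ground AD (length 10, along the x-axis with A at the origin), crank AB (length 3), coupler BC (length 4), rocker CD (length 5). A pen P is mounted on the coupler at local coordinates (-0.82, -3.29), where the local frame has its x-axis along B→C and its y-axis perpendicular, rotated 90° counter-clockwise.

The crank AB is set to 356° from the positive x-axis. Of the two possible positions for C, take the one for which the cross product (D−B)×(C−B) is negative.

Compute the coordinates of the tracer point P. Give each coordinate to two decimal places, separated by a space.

A=(0,0), D=(10.00,0)
B = A + 3.00·(cos356°, sin356°) = (2.9927, -0.2093)
|BD| = 7.0104
circle(B,4.00) ∩ circle(D,5.00): a=2.8633, h=2.7931
  candidates: C₊=(5.7714,2.6681) cross=19.581; C₋=(5.9381,-2.9157) cross=-19.581
  mode - wants cross < 0 → take C=(5.9381,-2.9157) (cross=-19.581)
ex = (C−B)/|BC| = (0.7364,-0.6766); ey = (0.6766,0.7364)
P = B + -0.82·ex + -3.29·ey = (0.1629,-2.0771)

0.16 -2.08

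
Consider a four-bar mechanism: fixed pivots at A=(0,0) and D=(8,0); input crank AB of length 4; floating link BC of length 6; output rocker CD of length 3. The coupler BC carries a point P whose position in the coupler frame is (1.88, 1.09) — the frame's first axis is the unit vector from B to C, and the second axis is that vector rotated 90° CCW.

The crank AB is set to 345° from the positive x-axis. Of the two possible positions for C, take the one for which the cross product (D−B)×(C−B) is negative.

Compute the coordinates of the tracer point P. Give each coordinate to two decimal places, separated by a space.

A=(0,0), D=(8.00,0)
B = A + 4.00·(cos345°, sin345°) = (3.8637, -1.0353)
|BD| = 4.2639
circle(B,6.00) ∩ circle(D,3.00): a=5.2981, h=2.8161
  candidates: C₊=(8.3195,2.9829) cross=12.008; C₋=(9.6870,-2.4807) cross=-12.008
  mode - wants cross < 0 → take C=(9.6870,-2.4807) (cross=-12.008)
ex = (C−B)/|BC| = (0.9705,-0.2409); ey = (0.2409,0.9705)
P = B + 1.88·ex + 1.09·ey = (5.9509,-0.4303)

5.95 -0.43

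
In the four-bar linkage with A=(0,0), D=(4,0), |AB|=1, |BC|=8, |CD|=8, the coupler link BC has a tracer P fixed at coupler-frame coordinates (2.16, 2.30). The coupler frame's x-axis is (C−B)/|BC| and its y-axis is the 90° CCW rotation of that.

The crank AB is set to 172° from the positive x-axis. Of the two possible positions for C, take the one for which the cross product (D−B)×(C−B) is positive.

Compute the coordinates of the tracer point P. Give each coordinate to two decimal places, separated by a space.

-2.42 2.95

A=(0,0), D=(4.00,0)
B = A + 1.00·(cos172°, sin172°) = (-0.9903, 0.1392)
|BD| = 4.9922
circle(B,8.00) ∩ circle(D,8.00): a=2.4961, h=7.6006
  candidates: C₊=(1.7168,7.6673) cross=37.944; C₋=(1.2930,-7.5281) cross=-37.944
  mode + wants cross > 0 → take C=(1.7168,7.6673) (cross=37.944)
ex = (C−B)/|BC| = (0.3384,0.9410); ey = (-0.9410,0.3384)
P = B + 2.16·ex + 2.30·ey = (-2.4237,2.9500)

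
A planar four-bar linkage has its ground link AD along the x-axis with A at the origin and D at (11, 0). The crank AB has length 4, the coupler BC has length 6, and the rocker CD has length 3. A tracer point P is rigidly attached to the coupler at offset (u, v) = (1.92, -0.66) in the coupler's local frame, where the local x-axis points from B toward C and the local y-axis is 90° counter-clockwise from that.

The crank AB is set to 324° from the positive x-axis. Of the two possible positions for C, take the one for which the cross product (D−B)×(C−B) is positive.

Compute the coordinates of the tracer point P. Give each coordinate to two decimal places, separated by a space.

A=(0,0), D=(11.00,0)
B = A + 4.00·(cos324°, sin324°) = (3.2361, -2.3511)
|BD| = 8.1121
circle(B,6.00) ∩ circle(D,3.00): a=5.7202, h=1.8108
  candidates: C₊=(8.1860,1.0398) cross=14.689; C₋=(9.2356,-2.4263) cross=-14.689
  mode + wants cross > 0 → take C=(8.1860,1.0398) (cross=14.689)
ex = (C−B)/|BC| = (0.8250,0.5652); ey = (-0.5652,0.8250)
P = B + 1.92·ex + -0.66·ey = (5.1930,-1.8105)

5.19 -1.81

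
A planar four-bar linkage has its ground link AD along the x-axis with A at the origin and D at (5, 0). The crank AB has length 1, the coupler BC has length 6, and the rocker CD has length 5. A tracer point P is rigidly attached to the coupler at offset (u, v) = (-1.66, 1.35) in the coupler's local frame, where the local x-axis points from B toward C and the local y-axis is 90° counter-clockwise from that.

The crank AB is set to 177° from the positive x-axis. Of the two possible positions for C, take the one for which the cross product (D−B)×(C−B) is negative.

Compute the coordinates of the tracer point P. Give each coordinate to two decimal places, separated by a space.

A=(0,0), D=(5.00,0)
B = A + 1.00·(cos177°, sin177°) = (-0.9986, 0.0523)
|BD| = 5.9989
circle(B,6.00) ∩ circle(D,5.00): a=3.9163, h=4.5456
  candidates: C₊=(2.9571,4.5636) cross=27.269; C₋=(2.8778,-4.5273) cross=-27.269
  mode - wants cross < 0 → take C=(2.8778,-4.5273) (cross=-27.269)
ex = (C−B)/|BC| = (0.6461,-0.7633); ey = (0.7633,0.6461)
P = B + -1.66·ex + 1.35·ey = (-1.0407,2.1916)

-1.04 2.19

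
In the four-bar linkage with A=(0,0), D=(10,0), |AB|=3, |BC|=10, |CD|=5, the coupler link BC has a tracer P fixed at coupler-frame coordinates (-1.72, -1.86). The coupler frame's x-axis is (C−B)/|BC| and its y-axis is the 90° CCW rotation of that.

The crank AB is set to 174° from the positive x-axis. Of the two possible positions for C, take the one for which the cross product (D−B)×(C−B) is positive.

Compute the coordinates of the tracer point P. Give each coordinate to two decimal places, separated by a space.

A=(0,0), D=(10.00,0)
B = A + 3.00·(cos174°, sin174°) = (-2.9836, 0.3136)
|BD| = 12.9874
circle(B,10.00) ∩ circle(D,5.00): a=9.3811, h=3.4634
  candidates: C₊=(6.4784,3.5494) cross=44.980; C₋=(6.3112,-3.3753) cross=-44.980
  mode + wants cross > 0 → take C=(6.4784,3.5494) (cross=44.980)
ex = (C−B)/|BC| = (0.9462,0.3236); ey = (-0.3236,0.9462)
P = B + -1.72·ex + -1.86·ey = (-4.0092,-2.0029)

-4.01 -2.00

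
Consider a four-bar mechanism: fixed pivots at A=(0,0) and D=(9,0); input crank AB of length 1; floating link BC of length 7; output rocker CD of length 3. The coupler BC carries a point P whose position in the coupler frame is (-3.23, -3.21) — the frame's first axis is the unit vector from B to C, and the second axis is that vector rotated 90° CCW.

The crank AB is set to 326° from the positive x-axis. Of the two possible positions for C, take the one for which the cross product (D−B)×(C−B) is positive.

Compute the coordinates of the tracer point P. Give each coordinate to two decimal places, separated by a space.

A=(0,0), D=(9.00,0)
B = A + 1.00·(cos326°, sin326°) = (0.8290, -0.5592)
|BD| = 8.1901
circle(B,7.00) ∩ circle(D,3.00): a=6.5370, h=2.5035
  candidates: C₊=(7.1799,2.3848) cross=20.504; C₋=(7.5217,-2.6105) cross=-20.504
  mode + wants cross > 0 → take C=(7.1799,2.3848) (cross=20.504)
ex = (C−B)/|BC| = (0.9073,0.4206); ey = (-0.4206,0.9073)
P = B + -3.23·ex + -3.21·ey = (-0.7514,-4.8299)

-0.75 -4.83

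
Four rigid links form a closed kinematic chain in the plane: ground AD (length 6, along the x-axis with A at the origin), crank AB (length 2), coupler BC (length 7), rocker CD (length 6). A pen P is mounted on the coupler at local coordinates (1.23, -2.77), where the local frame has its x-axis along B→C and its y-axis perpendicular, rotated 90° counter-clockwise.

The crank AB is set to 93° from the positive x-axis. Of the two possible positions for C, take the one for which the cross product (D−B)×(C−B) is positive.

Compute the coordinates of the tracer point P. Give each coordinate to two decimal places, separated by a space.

2.49 0.42

A=(0,0), D=(6.00,0)
B = A + 2.00·(cos93°, sin93°) = (-0.1047, 1.9973)
|BD| = 6.4231
circle(B,7.00) ∩ circle(D,6.00): a=4.2235, h=5.5823
  candidates: C₊=(5.6453,5.9895) cross=35.856; C₋=(2.1737,-4.6216) cross=-35.856
  mode + wants cross > 0 → take C=(5.6453,5.9895) (cross=35.856)
ex = (C−B)/|BC| = (0.8214,0.5703); ey = (-0.5703,0.8214)
P = B + 1.23·ex + -2.77·ey = (2.4855,0.4234)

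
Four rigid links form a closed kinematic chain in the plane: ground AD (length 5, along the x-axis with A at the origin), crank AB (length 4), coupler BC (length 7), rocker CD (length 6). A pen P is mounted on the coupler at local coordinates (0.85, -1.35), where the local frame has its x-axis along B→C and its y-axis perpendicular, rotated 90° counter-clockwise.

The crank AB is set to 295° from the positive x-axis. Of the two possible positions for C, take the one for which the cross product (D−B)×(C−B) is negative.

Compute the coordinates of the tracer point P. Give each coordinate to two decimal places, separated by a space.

A=(0,0), D=(5.00,0)
B = A + 4.00·(cos295°, sin295°) = (1.6905, -3.6252)
|BD| = 4.9087
circle(B,7.00) ∩ circle(D,6.00): a=3.7785, h=5.8926
  candidates: C₊=(-0.1139,3.1382) cross=28.925; C₋=(8.5899,-4.8076) cross=-28.925
  mode - wants cross < 0 → take C=(8.5899,-4.8076) (cross=-28.925)
ex = (C−B)/|BC| = (0.9856,-0.1689); ey = (0.1689,0.9856)
P = B + 0.85·ex + -1.35·ey = (2.3002,-5.0994)

2.30 -5.10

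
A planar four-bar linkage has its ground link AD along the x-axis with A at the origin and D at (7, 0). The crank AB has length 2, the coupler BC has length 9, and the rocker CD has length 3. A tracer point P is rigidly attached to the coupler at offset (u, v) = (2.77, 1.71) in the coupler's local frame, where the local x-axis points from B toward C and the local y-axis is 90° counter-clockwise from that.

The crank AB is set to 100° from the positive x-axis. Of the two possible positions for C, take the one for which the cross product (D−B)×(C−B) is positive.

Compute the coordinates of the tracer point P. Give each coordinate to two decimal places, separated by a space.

2.31 3.84

A=(0,0), D=(7.00,0)
B = A + 2.00·(cos100°, sin100°) = (-0.3473, 1.9696)
|BD| = 7.6067
circle(B,9.00) ∩ circle(D,3.00): a=8.5360, h=2.8524
  candidates: C₊=(8.6362,2.5145) cross=21.698; C₋=(7.1590,-2.9958) cross=-21.698
  mode + wants cross > 0 → take C=(8.6362,2.5145) (cross=21.698)
ex = (C−B)/|BC| = (0.9982,0.0605); ey = (-0.0605,0.9982)
P = B + 2.77·ex + 1.71·ey = (2.3141,3.8442)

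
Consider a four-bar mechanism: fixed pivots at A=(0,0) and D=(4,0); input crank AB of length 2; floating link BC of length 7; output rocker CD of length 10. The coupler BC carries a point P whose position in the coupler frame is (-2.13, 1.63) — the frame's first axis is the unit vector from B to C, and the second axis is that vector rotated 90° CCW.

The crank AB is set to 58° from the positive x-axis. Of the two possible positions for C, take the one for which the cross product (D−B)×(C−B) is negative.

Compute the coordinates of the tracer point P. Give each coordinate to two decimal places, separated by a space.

A=(0,0), D=(4.00,0)
B = A + 2.00·(cos58°, sin58°) = (1.0598, 1.6961)
|BD| = 3.3943
circle(B,7.00) ∩ circle(D,10.00): a=-5.8154, h=3.8962
  candidates: C₊=(-2.0306,7.9769) cross=13.225; C₋=(-5.9244,1.2271) cross=-13.225
  mode - wants cross < 0 → take C=(-5.9244,1.2271) (cross=-13.225)
ex = (C−B)/|BC| = (-0.9978,-0.0670); ey = (0.0670,-0.9978)
P = B + -2.13·ex + 1.63·ey = (3.2943,0.2125)

3.29 0.21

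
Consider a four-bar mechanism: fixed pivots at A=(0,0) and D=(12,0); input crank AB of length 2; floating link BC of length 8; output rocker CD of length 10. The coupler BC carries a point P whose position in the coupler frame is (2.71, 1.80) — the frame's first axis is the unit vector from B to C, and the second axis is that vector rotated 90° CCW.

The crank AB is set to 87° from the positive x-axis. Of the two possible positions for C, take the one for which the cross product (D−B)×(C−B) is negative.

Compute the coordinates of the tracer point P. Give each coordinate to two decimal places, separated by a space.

2.88 0.30

A=(0,0), D=(12.00,0)
B = A + 2.00·(cos87°, sin87°) = (0.1047, 1.9973)
|BD| = 12.0618
circle(B,8.00) ∩ circle(D,10.00): a=4.5386, h=6.5879
  candidates: C₊=(5.6715,7.7427) cross=79.463; C₋=(3.4898,-5.2513) cross=-79.463
  mode - wants cross < 0 → take C=(3.4898,-5.2513) (cross=-79.463)
ex = (C−B)/|BC| = (0.4231,-0.9061); ey = (0.9061,0.4231)
P = B + 2.71·ex + 1.80·ey = (2.8823,0.3035)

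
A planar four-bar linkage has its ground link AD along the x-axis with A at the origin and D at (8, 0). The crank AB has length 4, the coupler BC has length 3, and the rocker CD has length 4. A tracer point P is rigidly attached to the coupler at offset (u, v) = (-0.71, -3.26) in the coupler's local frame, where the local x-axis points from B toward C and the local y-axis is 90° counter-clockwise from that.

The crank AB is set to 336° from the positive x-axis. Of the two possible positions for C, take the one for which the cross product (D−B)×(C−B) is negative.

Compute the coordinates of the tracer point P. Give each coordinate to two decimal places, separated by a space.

1.09 -3.76

A=(0,0), D=(8.00,0)
B = A + 4.00·(cos336°, sin336°) = (3.6542, -1.6269)
|BD| = 4.6404
circle(B,3.00) ∩ circle(D,4.00): a=1.5659, h=2.5589
  candidates: C₊=(4.2236,1.3185) cross=11.874; C₋=(6.0179,-3.4744) cross=-11.874
  mode - wants cross < 0 → take C=(6.0179,-3.4744) (cross=-11.874)
ex = (C−B)/|BC| = (0.7879,-0.6158); ey = (0.6158,0.7879)
P = B + -0.71·ex + -3.26·ey = (1.0872,-3.7583)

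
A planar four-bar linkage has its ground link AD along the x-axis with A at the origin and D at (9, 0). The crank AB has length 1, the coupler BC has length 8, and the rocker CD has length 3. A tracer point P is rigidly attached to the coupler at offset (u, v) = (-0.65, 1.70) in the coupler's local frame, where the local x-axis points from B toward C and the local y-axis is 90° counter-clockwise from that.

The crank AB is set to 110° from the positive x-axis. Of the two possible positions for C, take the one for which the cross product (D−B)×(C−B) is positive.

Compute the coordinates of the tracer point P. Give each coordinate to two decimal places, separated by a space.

-1.33 2.47

A=(0,0), D=(9.00,0)
B = A + 1.00·(cos110°, sin110°) = (-0.3420, 0.9397)
|BD| = 9.3892
circle(B,8.00) ∩ circle(D,3.00): a=7.6235, h=2.4254
  candidates: C₊=(7.4859,2.5899) cross=22.772; C₋=(7.0005,-2.2365) cross=-22.772
  mode + wants cross > 0 → take C=(7.4859,2.5899) (cross=22.772)
ex = (C−B)/|BC| = (0.9785,0.2063); ey = (-0.2063,0.9785)
P = B + -0.65·ex + 1.70·ey = (-1.3287,2.4691)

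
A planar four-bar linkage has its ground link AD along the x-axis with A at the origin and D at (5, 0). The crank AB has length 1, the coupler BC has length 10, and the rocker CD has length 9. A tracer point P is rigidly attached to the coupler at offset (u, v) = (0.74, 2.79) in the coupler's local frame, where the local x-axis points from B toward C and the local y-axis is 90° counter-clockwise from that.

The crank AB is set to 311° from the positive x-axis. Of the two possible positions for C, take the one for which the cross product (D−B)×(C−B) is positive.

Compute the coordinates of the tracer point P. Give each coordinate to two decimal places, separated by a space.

A=(0,0), D=(5.00,0)
B = A + 1.00·(cos311°, sin311°) = (0.6561, -0.7547)
|BD| = 4.4090
circle(B,10.00) ∩ circle(D,9.00): a=4.3592, h=8.9999
  candidates: C₊=(3.4104,8.8585) cross=39.681; C₋=(6.4914,-8.8756) cross=-39.681
  mode + wants cross > 0 → take C=(3.4104,8.8585) (cross=39.681)
ex = (C−B)/|BC| = (0.2754,0.9613); ey = (-0.9613,0.2754)
P = B + 0.74·ex + 2.79·ey = (-1.8222,0.7251)

-1.82 0.73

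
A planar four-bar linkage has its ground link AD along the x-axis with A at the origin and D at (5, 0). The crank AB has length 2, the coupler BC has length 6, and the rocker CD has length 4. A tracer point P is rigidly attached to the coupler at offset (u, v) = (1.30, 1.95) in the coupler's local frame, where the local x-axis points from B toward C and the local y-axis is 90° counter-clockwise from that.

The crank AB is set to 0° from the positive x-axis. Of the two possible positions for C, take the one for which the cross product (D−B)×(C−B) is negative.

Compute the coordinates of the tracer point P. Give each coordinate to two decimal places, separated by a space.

4.20 0.80

A=(0,0), D=(5.00,0)
B = A + 2.00·(cos0°, sin0°) = (2.0000, 0.0000)
|BD| = 3.0000
circle(B,6.00) ∩ circle(D,4.00): a=4.8333, h=3.5551
  candidates: C₊=(6.8333,3.5551) cross=10.665; C₋=(6.8333,-3.5551) cross=-10.665
  mode - wants cross < 0 → take C=(6.8333,-3.5551) (cross=-10.665)
ex = (C−B)/|BC| = (0.8056,-0.5925); ey = (0.5925,0.8056)
P = B + 1.30·ex + 1.95·ey = (4.2026,0.8006)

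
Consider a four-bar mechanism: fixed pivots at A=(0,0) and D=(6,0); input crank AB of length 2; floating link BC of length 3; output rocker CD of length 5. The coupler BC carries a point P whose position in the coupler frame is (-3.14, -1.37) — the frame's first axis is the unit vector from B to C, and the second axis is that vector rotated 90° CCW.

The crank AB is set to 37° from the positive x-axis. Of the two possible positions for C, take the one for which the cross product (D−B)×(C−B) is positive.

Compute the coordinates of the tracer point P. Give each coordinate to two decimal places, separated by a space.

A=(0,0), D=(6.00,0)
B = A + 2.00·(cos37°, sin37°) = (1.5973, 1.2036)
|BD| = 4.5643
circle(B,3.00) ∩ circle(D,5.00): a=0.5294, h=2.9529
  candidates: C₊=(2.8866,3.9124) cross=13.478; C₋=(1.3292,-1.7844) cross=-13.478
  mode + wants cross > 0 → take C=(2.8866,3.9124) (cross=13.478)
ex = (C−B)/|BC| = (0.4298,0.9029); ey = (-0.9029,0.4298)
P = B + -3.14·ex + -1.37·ey = (1.4847,-2.2204)

1.48 -2.22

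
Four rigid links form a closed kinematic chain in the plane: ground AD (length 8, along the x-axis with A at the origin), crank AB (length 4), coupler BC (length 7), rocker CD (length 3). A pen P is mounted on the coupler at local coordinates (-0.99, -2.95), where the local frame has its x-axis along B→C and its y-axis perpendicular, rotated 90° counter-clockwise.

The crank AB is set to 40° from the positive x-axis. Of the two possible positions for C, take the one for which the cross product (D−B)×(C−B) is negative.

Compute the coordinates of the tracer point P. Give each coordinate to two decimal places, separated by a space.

A=(0,0), D=(8.00,0)
B = A + 4.00·(cos40°, sin40°) = (3.0642, 2.5712)
|BD| = 5.5654
circle(B,7.00) ∩ circle(D,3.00): a=6.3763, h=2.8883
  candidates: C₊=(10.0536,2.1869) cross=16.074; C₋=(7.3849,-2.9363) cross=-16.074
  mode - wants cross < 0 → take C=(7.3849,-2.9363) (cross=-16.074)
ex = (C−B)/|BC| = (0.6172,-0.7868); ey = (0.7868,0.6172)
P = B + -0.99·ex + -2.95·ey = (0.1321,1.5292)

0.13 1.53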